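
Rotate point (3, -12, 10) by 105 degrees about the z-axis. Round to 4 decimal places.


x' = 3*cos(105) - -12*sin(105) = 10.8147
y' = 3*sin(105) + -12*cos(105) = 6.0036
z' = 10

(10.8147, 6.0036, 10)


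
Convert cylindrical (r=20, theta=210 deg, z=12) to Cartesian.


x = 20 * cos(210) = -17.3205
y = 20 * sin(210) = -10
z = 12

(-17.3205, -10, 12)


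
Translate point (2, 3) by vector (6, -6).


Translation: (x+dx, y+dy) = (2+6, 3+-6) = (8, -3)

(8, -3)


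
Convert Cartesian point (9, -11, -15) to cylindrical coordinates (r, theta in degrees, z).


r = sqrt(9^2 + (-11)^2) = 14.2127
theta = atan2(-11, 9) = 309.2894 deg
z = -15

r = 14.2127, theta = 309.2894 deg, z = -15


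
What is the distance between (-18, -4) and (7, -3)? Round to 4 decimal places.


d = sqrt((7--18)^2 + (-3--4)^2) = 25.02

25.02


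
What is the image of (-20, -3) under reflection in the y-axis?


Reflection across y-axis: (x, y) -> (-x, y)
(-20, -3) -> (20, -3)

(20, -3)


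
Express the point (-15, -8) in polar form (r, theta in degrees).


r = sqrt((-15)^2 + (-8)^2) = 17
theta = atan2(-8, -15) = 208.0725 degrees

r = 17, theta = 208.0725 degrees


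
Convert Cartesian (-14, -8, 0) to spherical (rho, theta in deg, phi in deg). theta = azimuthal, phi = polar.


rho = sqrt((-14)^2 + (-8)^2 + 0^2) = 16.1245
theta = atan2(-8, -14) = 209.7449 deg
phi = acos(0/16.1245) = 90 deg

rho = 16.1245, theta = 209.7449 deg, phi = 90 deg


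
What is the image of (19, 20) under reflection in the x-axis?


Reflection across x-axis: (x, y) -> (x, -y)
(19, 20) -> (19, -20)

(19, -20)


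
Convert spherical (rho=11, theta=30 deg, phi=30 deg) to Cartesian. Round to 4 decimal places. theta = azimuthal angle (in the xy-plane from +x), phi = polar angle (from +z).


x = 11 * sin(30) * cos(30) = 4.7631
y = 11 * sin(30) * sin(30) = 2.75
z = 11 * cos(30) = 9.5263

(4.7631, 2.75, 9.5263)


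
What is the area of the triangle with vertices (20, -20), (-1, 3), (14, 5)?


Area = |x1(y2-y3) + x2(y3-y1) + x3(y1-y2)| / 2
= |20*(3-5) + -1*(5--20) + 14*(-20-3)| / 2
= 193.5

193.5


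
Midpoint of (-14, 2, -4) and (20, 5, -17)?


Midpoint = ((-14+20)/2, (2+5)/2, (-4+-17)/2) = (3, 3.5, -10.5)

(3, 3.5, -10.5)


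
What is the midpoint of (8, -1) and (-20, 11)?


Midpoint = ((8+-20)/2, (-1+11)/2) = (-6, 5)

(-6, 5)


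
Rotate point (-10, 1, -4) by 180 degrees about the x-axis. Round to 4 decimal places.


x' = -10
y' = 1*cos(180) - -4*sin(180) = -1
z' = 1*sin(180) + -4*cos(180) = 4

(-10, -1, 4)


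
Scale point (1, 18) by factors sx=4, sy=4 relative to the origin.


Scaling: (x*sx, y*sy) = (1*4, 18*4) = (4, 72)

(4, 72)


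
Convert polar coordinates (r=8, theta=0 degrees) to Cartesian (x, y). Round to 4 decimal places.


x = 8 * cos(0) = 8
y = 8 * sin(0) = 0

(8, 0)


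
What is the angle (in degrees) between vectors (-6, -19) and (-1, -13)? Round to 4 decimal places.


dot = -6*-1 + -19*-13 = 253
|u| = 19.9249, |v| = 13.0384
cos(angle) = 0.9739
angle = 13.1269 degrees

13.1269 degrees


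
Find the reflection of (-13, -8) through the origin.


Reflection through origin: (x, y) -> (-x, -y)
(-13, -8) -> (13, 8)

(13, 8)


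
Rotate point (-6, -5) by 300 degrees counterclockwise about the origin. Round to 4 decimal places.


x' = -6*cos(300) - -5*sin(300) = -7.3301
y' = -6*sin(300) + -5*cos(300) = 2.6962

(-7.3301, 2.6962)


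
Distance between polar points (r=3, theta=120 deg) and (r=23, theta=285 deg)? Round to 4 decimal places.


d = sqrt(r1^2 + r2^2 - 2*r1*r2*cos(t2-t1))
d = sqrt(3^2 + 23^2 - 2*3*23*cos(285-120)) = 25.9094

25.9094


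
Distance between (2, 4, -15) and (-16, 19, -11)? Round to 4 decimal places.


d = sqrt((-16-2)^2 + (19-4)^2 + (-11--15)^2) = 23.7697

23.7697


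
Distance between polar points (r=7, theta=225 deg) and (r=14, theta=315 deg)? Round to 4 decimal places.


d = sqrt(r1^2 + r2^2 - 2*r1*r2*cos(t2-t1))
d = sqrt(7^2 + 14^2 - 2*7*14*cos(315-225)) = 15.6525

15.6525


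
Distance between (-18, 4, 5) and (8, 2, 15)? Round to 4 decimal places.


d = sqrt((8--18)^2 + (2-4)^2 + (15-5)^2) = 27.9285

27.9285


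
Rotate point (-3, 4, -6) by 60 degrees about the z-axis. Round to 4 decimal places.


x' = -3*cos(60) - 4*sin(60) = -4.9641
y' = -3*sin(60) + 4*cos(60) = -0.5981
z' = -6

(-4.9641, -0.5981, -6)


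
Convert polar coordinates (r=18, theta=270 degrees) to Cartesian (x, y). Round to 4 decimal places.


x = 18 * cos(270) = 0
y = 18 * sin(270) = -18

(0, -18)


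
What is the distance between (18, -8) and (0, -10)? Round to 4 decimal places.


d = sqrt((0-18)^2 + (-10--8)^2) = 18.1108

18.1108


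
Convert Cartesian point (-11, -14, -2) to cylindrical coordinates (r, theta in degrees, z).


r = sqrt((-11)^2 + (-14)^2) = 17.8045
theta = atan2(-14, -11) = 231.8428 deg
z = -2

r = 17.8045, theta = 231.8428 deg, z = -2


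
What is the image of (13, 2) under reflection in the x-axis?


Reflection across x-axis: (x, y) -> (x, -y)
(13, 2) -> (13, -2)

(13, -2)


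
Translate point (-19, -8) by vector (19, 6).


Translation: (x+dx, y+dy) = (-19+19, -8+6) = (0, -2)

(0, -2)


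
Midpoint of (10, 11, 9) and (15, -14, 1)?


Midpoint = ((10+15)/2, (11+-14)/2, (9+1)/2) = (12.5, -1.5, 5)

(12.5, -1.5, 5)


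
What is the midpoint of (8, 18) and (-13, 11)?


Midpoint = ((8+-13)/2, (18+11)/2) = (-2.5, 14.5)

(-2.5, 14.5)


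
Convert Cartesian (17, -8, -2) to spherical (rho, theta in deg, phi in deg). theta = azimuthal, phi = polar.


rho = sqrt(17^2 + (-8)^2 + (-2)^2) = 18.8944
theta = atan2(-8, 17) = 334.7989 deg
phi = acos(-2/18.8944) = 96.0762 deg

rho = 18.8944, theta = 334.7989 deg, phi = 96.0762 deg


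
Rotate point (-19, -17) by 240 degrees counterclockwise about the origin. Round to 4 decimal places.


x' = -19*cos(240) - -17*sin(240) = -5.2224
y' = -19*sin(240) + -17*cos(240) = 24.9545

(-5.2224, 24.9545)


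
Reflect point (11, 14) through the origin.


Reflection through origin: (x, y) -> (-x, -y)
(11, 14) -> (-11, -14)

(-11, -14)


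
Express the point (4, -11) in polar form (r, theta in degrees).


r = sqrt(4^2 + (-11)^2) = 11.7047
theta = atan2(-11, 4) = 289.9831 degrees

r = 11.7047, theta = 289.9831 degrees


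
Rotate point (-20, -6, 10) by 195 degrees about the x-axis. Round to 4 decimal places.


x' = -20
y' = -6*cos(195) - 10*sin(195) = 8.3837
z' = -6*sin(195) + 10*cos(195) = -8.1063

(-20, 8.3837, -8.1063)


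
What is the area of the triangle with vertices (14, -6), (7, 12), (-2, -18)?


Area = |x1(y2-y3) + x2(y3-y1) + x3(y1-y2)| / 2
= |14*(12--18) + 7*(-18--6) + -2*(-6-12)| / 2
= 186

186


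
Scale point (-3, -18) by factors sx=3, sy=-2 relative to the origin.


Scaling: (x*sx, y*sy) = (-3*3, -18*-2) = (-9, 36)

(-9, 36)


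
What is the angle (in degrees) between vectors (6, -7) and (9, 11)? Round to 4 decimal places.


dot = 6*9 + -7*11 = -23
|u| = 9.2195, |v| = 14.2127
cos(angle) = -0.1755
angle = 100.1093 degrees

100.1093 degrees


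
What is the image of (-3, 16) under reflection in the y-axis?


Reflection across y-axis: (x, y) -> (-x, y)
(-3, 16) -> (3, 16)

(3, 16)


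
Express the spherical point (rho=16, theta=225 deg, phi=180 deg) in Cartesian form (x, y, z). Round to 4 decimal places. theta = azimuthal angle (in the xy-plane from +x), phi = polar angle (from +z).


x = 16 * sin(180) * cos(225) = 0
y = 16 * sin(180) * sin(225) = 0
z = 16 * cos(180) = -16

(0, 0, -16)


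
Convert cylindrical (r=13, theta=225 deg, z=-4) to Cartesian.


x = 13 * cos(225) = -9.1924
y = 13 * sin(225) = -9.1924
z = -4

(-9.1924, -9.1924, -4)


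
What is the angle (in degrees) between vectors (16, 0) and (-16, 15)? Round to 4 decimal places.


dot = 16*-16 + 0*15 = -256
|u| = 16, |v| = 21.9317
cos(angle) = -0.7295
angle = 136.8476 degrees

136.8476 degrees


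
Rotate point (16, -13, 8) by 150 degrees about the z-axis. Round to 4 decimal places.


x' = 16*cos(150) - -13*sin(150) = -7.3564
y' = 16*sin(150) + -13*cos(150) = 19.2583
z' = 8

(-7.3564, 19.2583, 8)


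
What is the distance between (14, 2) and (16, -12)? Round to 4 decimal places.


d = sqrt((16-14)^2 + (-12-2)^2) = 14.1421

14.1421


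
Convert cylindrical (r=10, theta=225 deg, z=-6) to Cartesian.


x = 10 * cos(225) = -7.0711
y = 10 * sin(225) = -7.0711
z = -6

(-7.0711, -7.0711, -6)


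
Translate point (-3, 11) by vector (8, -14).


Translation: (x+dx, y+dy) = (-3+8, 11+-14) = (5, -3)

(5, -3)


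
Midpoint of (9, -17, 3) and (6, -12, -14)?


Midpoint = ((9+6)/2, (-17+-12)/2, (3+-14)/2) = (7.5, -14.5, -5.5)

(7.5, -14.5, -5.5)


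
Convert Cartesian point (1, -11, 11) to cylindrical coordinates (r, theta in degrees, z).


r = sqrt(1^2 + (-11)^2) = 11.0454
theta = atan2(-11, 1) = 275.1944 deg
z = 11

r = 11.0454, theta = 275.1944 deg, z = 11


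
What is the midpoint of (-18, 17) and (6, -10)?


Midpoint = ((-18+6)/2, (17+-10)/2) = (-6, 3.5)

(-6, 3.5)


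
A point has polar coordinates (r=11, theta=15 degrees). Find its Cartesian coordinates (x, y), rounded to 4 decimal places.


x = 11 * cos(15) = 10.6252
y = 11 * sin(15) = 2.847

(10.6252, 2.847)


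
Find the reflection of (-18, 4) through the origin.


Reflection through origin: (x, y) -> (-x, -y)
(-18, 4) -> (18, -4)

(18, -4)


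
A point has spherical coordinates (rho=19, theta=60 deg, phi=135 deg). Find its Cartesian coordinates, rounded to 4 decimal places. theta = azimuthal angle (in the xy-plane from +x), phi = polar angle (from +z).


x = 19 * sin(135) * cos(60) = 6.7175
y = 19 * sin(135) * sin(60) = 11.6351
z = 19 * cos(135) = -13.435

(6.7175, 11.6351, -13.435)


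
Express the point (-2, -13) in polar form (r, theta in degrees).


r = sqrt((-2)^2 + (-13)^2) = 13.1529
theta = atan2(-13, -2) = 261.2538 degrees

r = 13.1529, theta = 261.2538 degrees


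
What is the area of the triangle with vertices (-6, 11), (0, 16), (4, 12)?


Area = |x1(y2-y3) + x2(y3-y1) + x3(y1-y2)| / 2
= |-6*(16-12) + 0*(12-11) + 4*(11-16)| / 2
= 22

22


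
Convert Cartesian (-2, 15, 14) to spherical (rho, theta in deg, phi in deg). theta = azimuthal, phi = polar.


rho = sqrt((-2)^2 + 15^2 + 14^2) = 20.6155
theta = atan2(15, -2) = 97.5946 deg
phi = acos(14/20.6155) = 47.2267 deg

rho = 20.6155, theta = 97.5946 deg, phi = 47.2267 deg


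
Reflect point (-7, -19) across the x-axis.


Reflection across x-axis: (x, y) -> (x, -y)
(-7, -19) -> (-7, 19)

(-7, 19)


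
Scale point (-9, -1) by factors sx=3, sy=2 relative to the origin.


Scaling: (x*sx, y*sy) = (-9*3, -1*2) = (-27, -2)

(-27, -2)


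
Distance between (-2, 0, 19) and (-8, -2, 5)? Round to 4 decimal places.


d = sqrt((-8--2)^2 + (-2-0)^2 + (5-19)^2) = 15.3623

15.3623


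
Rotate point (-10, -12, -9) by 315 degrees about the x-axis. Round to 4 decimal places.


x' = -10
y' = -12*cos(315) - -9*sin(315) = -14.8492
z' = -12*sin(315) + -9*cos(315) = 2.1213

(-10, -14.8492, 2.1213)


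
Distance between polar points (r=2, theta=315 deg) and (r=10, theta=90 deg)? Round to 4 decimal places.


d = sqrt(r1^2 + r2^2 - 2*r1*r2*cos(t2-t1))
d = sqrt(2^2 + 10^2 - 2*2*10*cos(90-315)) = 11.5015

11.5015


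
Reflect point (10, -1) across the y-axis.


Reflection across y-axis: (x, y) -> (-x, y)
(10, -1) -> (-10, -1)

(-10, -1)


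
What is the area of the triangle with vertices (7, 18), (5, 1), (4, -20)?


Area = |x1(y2-y3) + x2(y3-y1) + x3(y1-y2)| / 2
= |7*(1--20) + 5*(-20-18) + 4*(18-1)| / 2
= 12.5

12.5


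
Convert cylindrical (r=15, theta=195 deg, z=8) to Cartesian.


x = 15 * cos(195) = -14.4889
y = 15 * sin(195) = -3.8823
z = 8

(-14.4889, -3.8823, 8)


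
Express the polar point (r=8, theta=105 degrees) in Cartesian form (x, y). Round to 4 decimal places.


x = 8 * cos(105) = -2.0706
y = 8 * sin(105) = 7.7274

(-2.0706, 7.7274)


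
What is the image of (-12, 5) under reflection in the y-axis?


Reflection across y-axis: (x, y) -> (-x, y)
(-12, 5) -> (12, 5)

(12, 5)


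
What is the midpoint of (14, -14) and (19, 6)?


Midpoint = ((14+19)/2, (-14+6)/2) = (16.5, -4)

(16.5, -4)


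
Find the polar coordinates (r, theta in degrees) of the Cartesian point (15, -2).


r = sqrt(15^2 + (-2)^2) = 15.1327
theta = atan2(-2, 15) = 352.4054 degrees

r = 15.1327, theta = 352.4054 degrees


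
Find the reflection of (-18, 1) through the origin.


Reflection through origin: (x, y) -> (-x, -y)
(-18, 1) -> (18, -1)

(18, -1)


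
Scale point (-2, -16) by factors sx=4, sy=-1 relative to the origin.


Scaling: (x*sx, y*sy) = (-2*4, -16*-1) = (-8, 16)

(-8, 16)


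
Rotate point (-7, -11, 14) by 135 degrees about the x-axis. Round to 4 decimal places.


x' = -7
y' = -11*cos(135) - 14*sin(135) = -2.1213
z' = -11*sin(135) + 14*cos(135) = -17.6777

(-7, -2.1213, -17.6777)


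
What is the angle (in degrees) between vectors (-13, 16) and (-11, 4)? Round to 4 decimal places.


dot = -13*-11 + 16*4 = 207
|u| = 20.6155, |v| = 11.7047
cos(angle) = 0.8579
angle = 30.923 degrees

30.923 degrees


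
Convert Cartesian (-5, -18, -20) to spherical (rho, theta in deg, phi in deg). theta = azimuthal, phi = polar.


rho = sqrt((-5)^2 + (-18)^2 + (-20)^2) = 27.3679
theta = atan2(-18, -5) = 254.4759 deg
phi = acos(-20/27.3679) = 136.9522 deg

rho = 27.3679, theta = 254.4759 deg, phi = 136.9522 deg


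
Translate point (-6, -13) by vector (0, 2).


Translation: (x+dx, y+dy) = (-6+0, -13+2) = (-6, -11)

(-6, -11)


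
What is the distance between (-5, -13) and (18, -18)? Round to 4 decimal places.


d = sqrt((18--5)^2 + (-18--13)^2) = 23.5372

23.5372


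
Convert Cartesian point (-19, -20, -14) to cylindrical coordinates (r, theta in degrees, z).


r = sqrt((-19)^2 + (-20)^2) = 27.5862
theta = atan2(-20, -19) = 226.4688 deg
z = -14

r = 27.5862, theta = 226.4688 deg, z = -14


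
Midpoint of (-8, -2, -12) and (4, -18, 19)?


Midpoint = ((-8+4)/2, (-2+-18)/2, (-12+19)/2) = (-2, -10, 3.5)

(-2, -10, 3.5)


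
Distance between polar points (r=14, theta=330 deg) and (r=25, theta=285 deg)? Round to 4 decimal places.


d = sqrt(r1^2 + r2^2 - 2*r1*r2*cos(t2-t1))
d = sqrt(14^2 + 25^2 - 2*14*25*cos(285-330)) = 18.0562

18.0562


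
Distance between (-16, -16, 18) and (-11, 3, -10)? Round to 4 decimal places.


d = sqrt((-11--16)^2 + (3--16)^2 + (-10-18)^2) = 34.2053

34.2053


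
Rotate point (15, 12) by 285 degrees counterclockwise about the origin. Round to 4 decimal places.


x' = 15*cos(285) - 12*sin(285) = 15.4734
y' = 15*sin(285) + 12*cos(285) = -11.3831

(15.4734, -11.3831)


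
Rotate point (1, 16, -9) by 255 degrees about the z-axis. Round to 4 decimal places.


x' = 1*cos(255) - 16*sin(255) = 15.196
y' = 1*sin(255) + 16*cos(255) = -5.107
z' = -9

(15.196, -5.107, -9)


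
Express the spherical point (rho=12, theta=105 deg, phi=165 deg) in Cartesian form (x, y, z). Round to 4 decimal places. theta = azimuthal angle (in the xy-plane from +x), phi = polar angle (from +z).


x = 12 * sin(165) * cos(105) = -0.8038
y = 12 * sin(165) * sin(105) = 3
z = 12 * cos(165) = -11.5911

(-0.8038, 3, -11.5911)


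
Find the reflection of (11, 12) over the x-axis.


Reflection across x-axis: (x, y) -> (x, -y)
(11, 12) -> (11, -12)

(11, -12)


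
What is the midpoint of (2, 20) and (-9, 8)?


Midpoint = ((2+-9)/2, (20+8)/2) = (-3.5, 14)

(-3.5, 14)


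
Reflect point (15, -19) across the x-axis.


Reflection across x-axis: (x, y) -> (x, -y)
(15, -19) -> (15, 19)

(15, 19)


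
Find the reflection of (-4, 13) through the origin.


Reflection through origin: (x, y) -> (-x, -y)
(-4, 13) -> (4, -13)

(4, -13)


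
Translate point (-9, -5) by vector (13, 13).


Translation: (x+dx, y+dy) = (-9+13, -5+13) = (4, 8)

(4, 8)


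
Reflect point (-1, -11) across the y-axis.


Reflection across y-axis: (x, y) -> (-x, y)
(-1, -11) -> (1, -11)

(1, -11)


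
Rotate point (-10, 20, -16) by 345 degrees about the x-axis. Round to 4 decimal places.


x' = -10
y' = 20*cos(345) - -16*sin(345) = 15.1774
z' = 20*sin(345) + -16*cos(345) = -20.6312

(-10, 15.1774, -20.6312)


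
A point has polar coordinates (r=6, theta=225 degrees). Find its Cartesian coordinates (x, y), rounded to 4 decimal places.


x = 6 * cos(225) = -4.2426
y = 6 * sin(225) = -4.2426

(-4.2426, -4.2426)


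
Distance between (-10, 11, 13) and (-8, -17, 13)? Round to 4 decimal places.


d = sqrt((-8--10)^2 + (-17-11)^2 + (13-13)^2) = 28.0713

28.0713


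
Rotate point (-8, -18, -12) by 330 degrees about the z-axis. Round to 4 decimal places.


x' = -8*cos(330) - -18*sin(330) = -15.9282
y' = -8*sin(330) + -18*cos(330) = -11.5885
z' = -12

(-15.9282, -11.5885, -12)


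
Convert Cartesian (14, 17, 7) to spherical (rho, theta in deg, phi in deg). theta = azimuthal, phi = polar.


rho = sqrt(14^2 + 17^2 + 7^2) = 23.1084
theta = atan2(17, 14) = 50.5275 deg
phi = acos(7/23.1084) = 72.367 deg

rho = 23.1084, theta = 50.5275 deg, phi = 72.367 deg


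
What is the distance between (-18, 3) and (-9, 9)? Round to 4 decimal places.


d = sqrt((-9--18)^2 + (9-3)^2) = 10.8167

10.8167


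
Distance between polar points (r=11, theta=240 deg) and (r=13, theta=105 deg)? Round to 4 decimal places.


d = sqrt(r1^2 + r2^2 - 2*r1*r2*cos(t2-t1))
d = sqrt(11^2 + 13^2 - 2*11*13*cos(105-240)) = 22.1863

22.1863


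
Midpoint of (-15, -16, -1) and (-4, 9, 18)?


Midpoint = ((-15+-4)/2, (-16+9)/2, (-1+18)/2) = (-9.5, -3.5, 8.5)

(-9.5, -3.5, 8.5)


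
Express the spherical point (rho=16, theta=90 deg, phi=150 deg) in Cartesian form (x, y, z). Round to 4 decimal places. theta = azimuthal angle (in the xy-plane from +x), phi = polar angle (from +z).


x = 16 * sin(150) * cos(90) = 0
y = 16 * sin(150) * sin(90) = 8
z = 16 * cos(150) = -13.8564

(0, 8, -13.8564)


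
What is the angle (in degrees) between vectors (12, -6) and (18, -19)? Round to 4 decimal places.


dot = 12*18 + -6*-19 = 330
|u| = 13.4164, |v| = 26.1725
cos(angle) = 0.9398
angle = 19.9831 degrees

19.9831 degrees


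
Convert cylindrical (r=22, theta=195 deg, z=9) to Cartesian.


x = 22 * cos(195) = -21.2504
y = 22 * sin(195) = -5.694
z = 9

(-21.2504, -5.694, 9)


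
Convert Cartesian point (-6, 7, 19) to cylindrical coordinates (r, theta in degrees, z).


r = sqrt((-6)^2 + 7^2) = 9.2195
theta = atan2(7, -6) = 130.6013 deg
z = 19

r = 9.2195, theta = 130.6013 deg, z = 19


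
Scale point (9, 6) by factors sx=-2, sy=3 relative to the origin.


Scaling: (x*sx, y*sy) = (9*-2, 6*3) = (-18, 18)

(-18, 18)


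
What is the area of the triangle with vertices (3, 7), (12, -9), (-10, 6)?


Area = |x1(y2-y3) + x2(y3-y1) + x3(y1-y2)| / 2
= |3*(-9-6) + 12*(6-7) + -10*(7--9)| / 2
= 108.5

108.5


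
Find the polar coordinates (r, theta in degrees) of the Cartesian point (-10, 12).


r = sqrt((-10)^2 + 12^2) = 15.6205
theta = atan2(12, -10) = 129.8056 degrees

r = 15.6205, theta = 129.8056 degrees


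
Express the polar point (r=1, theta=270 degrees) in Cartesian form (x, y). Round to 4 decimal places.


x = 1 * cos(270) = 0
y = 1 * sin(270) = -1

(0, -1)


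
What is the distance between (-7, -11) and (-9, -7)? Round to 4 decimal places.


d = sqrt((-9--7)^2 + (-7--11)^2) = 4.4721

4.4721


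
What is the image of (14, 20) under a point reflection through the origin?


Reflection through origin: (x, y) -> (-x, -y)
(14, 20) -> (-14, -20)

(-14, -20)


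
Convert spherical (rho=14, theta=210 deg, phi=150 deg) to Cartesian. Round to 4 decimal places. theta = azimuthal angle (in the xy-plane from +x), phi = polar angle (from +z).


x = 14 * sin(150) * cos(210) = -6.0622
y = 14 * sin(150) * sin(210) = -3.5
z = 14 * cos(150) = -12.1244

(-6.0622, -3.5, -12.1244)


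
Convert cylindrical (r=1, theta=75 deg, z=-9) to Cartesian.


x = 1 * cos(75) = 0.2588
y = 1 * sin(75) = 0.9659
z = -9

(0.2588, 0.9659, -9)


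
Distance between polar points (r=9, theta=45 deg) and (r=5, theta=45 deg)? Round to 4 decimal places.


d = sqrt(r1^2 + r2^2 - 2*r1*r2*cos(t2-t1))
d = sqrt(9^2 + 5^2 - 2*9*5*cos(45-45)) = 4

4


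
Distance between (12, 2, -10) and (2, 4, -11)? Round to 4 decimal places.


d = sqrt((2-12)^2 + (4-2)^2 + (-11--10)^2) = 10.247

10.247


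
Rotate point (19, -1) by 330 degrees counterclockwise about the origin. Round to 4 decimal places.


x' = 19*cos(330) - -1*sin(330) = 15.9545
y' = 19*sin(330) + -1*cos(330) = -10.366

(15.9545, -10.366)


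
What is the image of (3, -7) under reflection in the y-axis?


Reflection across y-axis: (x, y) -> (-x, y)
(3, -7) -> (-3, -7)

(-3, -7)


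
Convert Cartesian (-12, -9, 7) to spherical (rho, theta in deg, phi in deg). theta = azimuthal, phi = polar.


rho = sqrt((-12)^2 + (-9)^2 + 7^2) = 16.5529
theta = atan2(-9, -12) = 216.8699 deg
phi = acos(7/16.5529) = 64.9831 deg

rho = 16.5529, theta = 216.8699 deg, phi = 64.9831 deg


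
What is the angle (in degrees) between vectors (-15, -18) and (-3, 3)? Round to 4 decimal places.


dot = -15*-3 + -18*3 = -9
|u| = 23.4307, |v| = 4.2426
cos(angle) = -0.0905
angle = 95.1944 degrees

95.1944 degrees


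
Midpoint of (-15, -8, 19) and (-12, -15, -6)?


Midpoint = ((-15+-12)/2, (-8+-15)/2, (19+-6)/2) = (-13.5, -11.5, 6.5)

(-13.5, -11.5, 6.5)


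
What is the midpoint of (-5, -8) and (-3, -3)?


Midpoint = ((-5+-3)/2, (-8+-3)/2) = (-4, -5.5)

(-4, -5.5)


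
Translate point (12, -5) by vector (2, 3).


Translation: (x+dx, y+dy) = (12+2, -5+3) = (14, -2)

(14, -2)


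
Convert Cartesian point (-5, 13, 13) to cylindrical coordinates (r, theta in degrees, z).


r = sqrt((-5)^2 + 13^2) = 13.9284
theta = atan2(13, -5) = 111.0375 deg
z = 13

r = 13.9284, theta = 111.0375 deg, z = 13


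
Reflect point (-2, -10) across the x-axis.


Reflection across x-axis: (x, y) -> (x, -y)
(-2, -10) -> (-2, 10)

(-2, 10)


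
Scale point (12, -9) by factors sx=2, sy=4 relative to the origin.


Scaling: (x*sx, y*sy) = (12*2, -9*4) = (24, -36)

(24, -36)


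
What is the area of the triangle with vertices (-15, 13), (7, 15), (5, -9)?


Area = |x1(y2-y3) + x2(y3-y1) + x3(y1-y2)| / 2
= |-15*(15--9) + 7*(-9-13) + 5*(13-15)| / 2
= 262

262


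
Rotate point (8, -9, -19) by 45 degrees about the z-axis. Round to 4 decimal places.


x' = 8*cos(45) - -9*sin(45) = 12.0208
y' = 8*sin(45) + -9*cos(45) = -0.7071
z' = -19

(12.0208, -0.7071, -19)


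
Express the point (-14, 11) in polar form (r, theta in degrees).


r = sqrt((-14)^2 + 11^2) = 17.8045
theta = atan2(11, -14) = 141.8428 degrees

r = 17.8045, theta = 141.8428 degrees


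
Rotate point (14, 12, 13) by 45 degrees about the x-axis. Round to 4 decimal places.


x' = 14
y' = 12*cos(45) - 13*sin(45) = -0.7071
z' = 12*sin(45) + 13*cos(45) = 17.6777

(14, -0.7071, 17.6777)


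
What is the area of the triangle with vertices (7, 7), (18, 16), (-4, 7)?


Area = |x1(y2-y3) + x2(y3-y1) + x3(y1-y2)| / 2
= |7*(16-7) + 18*(7-7) + -4*(7-16)| / 2
= 49.5

49.5


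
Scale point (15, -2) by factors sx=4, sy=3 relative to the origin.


Scaling: (x*sx, y*sy) = (15*4, -2*3) = (60, -6)

(60, -6)


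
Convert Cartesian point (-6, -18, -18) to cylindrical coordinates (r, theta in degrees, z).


r = sqrt((-6)^2 + (-18)^2) = 18.9737
theta = atan2(-18, -6) = 251.5651 deg
z = -18

r = 18.9737, theta = 251.5651 deg, z = -18


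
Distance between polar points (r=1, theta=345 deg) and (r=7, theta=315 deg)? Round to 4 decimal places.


d = sqrt(r1^2 + r2^2 - 2*r1*r2*cos(t2-t1))
d = sqrt(1^2 + 7^2 - 2*1*7*cos(315-345)) = 6.1543

6.1543


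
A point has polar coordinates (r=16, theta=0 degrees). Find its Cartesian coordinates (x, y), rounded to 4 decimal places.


x = 16 * cos(0) = 16
y = 16 * sin(0) = 0

(16, 0)


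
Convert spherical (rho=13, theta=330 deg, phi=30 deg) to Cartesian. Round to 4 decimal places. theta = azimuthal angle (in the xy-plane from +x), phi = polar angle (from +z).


x = 13 * sin(30) * cos(330) = 5.6292
y = 13 * sin(30) * sin(330) = -3.25
z = 13 * cos(30) = 11.2583

(5.6292, -3.25, 11.2583)


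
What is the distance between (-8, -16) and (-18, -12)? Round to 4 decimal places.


d = sqrt((-18--8)^2 + (-12--16)^2) = 10.7703

10.7703


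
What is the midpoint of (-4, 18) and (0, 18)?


Midpoint = ((-4+0)/2, (18+18)/2) = (-2, 18)

(-2, 18)


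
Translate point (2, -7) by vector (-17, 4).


Translation: (x+dx, y+dy) = (2+-17, -7+4) = (-15, -3)

(-15, -3)


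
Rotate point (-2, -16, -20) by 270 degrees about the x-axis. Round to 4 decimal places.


x' = -2
y' = -16*cos(270) - -20*sin(270) = -20
z' = -16*sin(270) + -20*cos(270) = 16

(-2, -20, 16)


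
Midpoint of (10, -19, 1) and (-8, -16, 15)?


Midpoint = ((10+-8)/2, (-19+-16)/2, (1+15)/2) = (1, -17.5, 8)

(1, -17.5, 8)


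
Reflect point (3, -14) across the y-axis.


Reflection across y-axis: (x, y) -> (-x, y)
(3, -14) -> (-3, -14)

(-3, -14)


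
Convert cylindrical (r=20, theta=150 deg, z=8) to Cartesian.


x = 20 * cos(150) = -17.3205
y = 20 * sin(150) = 10
z = 8

(-17.3205, 10, 8)


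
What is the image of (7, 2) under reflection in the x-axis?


Reflection across x-axis: (x, y) -> (x, -y)
(7, 2) -> (7, -2)

(7, -2)


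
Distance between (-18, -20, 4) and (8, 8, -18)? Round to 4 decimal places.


d = sqrt((8--18)^2 + (8--20)^2 + (-18-4)^2) = 44.0908

44.0908


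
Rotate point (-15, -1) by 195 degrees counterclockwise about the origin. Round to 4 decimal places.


x' = -15*cos(195) - -1*sin(195) = 14.2301
y' = -15*sin(195) + -1*cos(195) = 4.8482

(14.2301, 4.8482)


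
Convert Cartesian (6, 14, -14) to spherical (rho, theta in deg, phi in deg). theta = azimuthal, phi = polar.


rho = sqrt(6^2 + 14^2 + (-14)^2) = 20.6882
theta = atan2(14, 6) = 66.8014 deg
phi = acos(-14/20.6882) = 132.5875 deg

rho = 20.6882, theta = 66.8014 deg, phi = 132.5875 deg


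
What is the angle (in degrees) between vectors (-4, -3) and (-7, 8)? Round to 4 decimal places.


dot = -4*-7 + -3*8 = 4
|u| = 5, |v| = 10.6301
cos(angle) = 0.0753
angle = 85.684 degrees

85.684 degrees


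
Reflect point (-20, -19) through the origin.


Reflection through origin: (x, y) -> (-x, -y)
(-20, -19) -> (20, 19)

(20, 19)


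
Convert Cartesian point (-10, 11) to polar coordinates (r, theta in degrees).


r = sqrt((-10)^2 + 11^2) = 14.8661
theta = atan2(11, -10) = 132.2737 degrees

r = 14.8661, theta = 132.2737 degrees


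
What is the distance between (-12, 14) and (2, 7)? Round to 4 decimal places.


d = sqrt((2--12)^2 + (7-14)^2) = 15.6525

15.6525


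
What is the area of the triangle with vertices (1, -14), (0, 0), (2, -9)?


Area = |x1(y2-y3) + x2(y3-y1) + x3(y1-y2)| / 2
= |1*(0--9) + 0*(-9--14) + 2*(-14-0)| / 2
= 9.5

9.5


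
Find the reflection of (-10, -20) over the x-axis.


Reflection across x-axis: (x, y) -> (x, -y)
(-10, -20) -> (-10, 20)

(-10, 20)


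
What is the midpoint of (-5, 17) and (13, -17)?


Midpoint = ((-5+13)/2, (17+-17)/2) = (4, 0)

(4, 0)


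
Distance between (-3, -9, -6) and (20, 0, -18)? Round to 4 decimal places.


d = sqrt((20--3)^2 + (0--9)^2 + (-18--6)^2) = 27.4591

27.4591


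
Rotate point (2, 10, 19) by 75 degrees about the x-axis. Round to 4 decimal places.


x' = 2
y' = 10*cos(75) - 19*sin(75) = -15.7644
z' = 10*sin(75) + 19*cos(75) = 14.5768

(2, -15.7644, 14.5768)


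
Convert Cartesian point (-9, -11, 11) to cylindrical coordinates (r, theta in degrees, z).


r = sqrt((-9)^2 + (-11)^2) = 14.2127
theta = atan2(-11, -9) = 230.7106 deg
z = 11

r = 14.2127, theta = 230.7106 deg, z = 11


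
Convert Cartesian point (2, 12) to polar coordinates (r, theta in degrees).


r = sqrt(2^2 + 12^2) = 12.1655
theta = atan2(12, 2) = 80.5377 degrees

r = 12.1655, theta = 80.5377 degrees


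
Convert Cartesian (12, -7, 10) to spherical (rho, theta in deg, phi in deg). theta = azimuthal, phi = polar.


rho = sqrt(12^2 + (-7)^2 + 10^2) = 17.1172
theta = atan2(-7, 12) = 329.7436 deg
phi = acos(10/17.1172) = 54.2531 deg

rho = 17.1172, theta = 329.7436 deg, phi = 54.2531 deg


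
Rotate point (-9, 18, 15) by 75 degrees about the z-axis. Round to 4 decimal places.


x' = -9*cos(75) - 18*sin(75) = -19.716
y' = -9*sin(75) + 18*cos(75) = -4.0346
z' = 15

(-19.716, -4.0346, 15)


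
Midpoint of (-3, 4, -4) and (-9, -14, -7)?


Midpoint = ((-3+-9)/2, (4+-14)/2, (-4+-7)/2) = (-6, -5, -5.5)

(-6, -5, -5.5)


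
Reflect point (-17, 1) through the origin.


Reflection through origin: (x, y) -> (-x, -y)
(-17, 1) -> (17, -1)

(17, -1)


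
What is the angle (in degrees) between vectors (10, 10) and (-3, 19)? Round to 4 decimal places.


dot = 10*-3 + 10*19 = 160
|u| = 14.1421, |v| = 19.2354
cos(angle) = 0.5882
angle = 53.9726 degrees

53.9726 degrees


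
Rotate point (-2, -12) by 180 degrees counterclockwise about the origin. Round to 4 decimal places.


x' = -2*cos(180) - -12*sin(180) = 2
y' = -2*sin(180) + -12*cos(180) = 12

(2, 12)


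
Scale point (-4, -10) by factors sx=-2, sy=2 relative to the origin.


Scaling: (x*sx, y*sy) = (-4*-2, -10*2) = (8, -20)

(8, -20)


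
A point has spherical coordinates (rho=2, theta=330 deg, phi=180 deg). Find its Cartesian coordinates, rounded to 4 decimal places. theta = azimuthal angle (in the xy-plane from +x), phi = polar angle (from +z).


x = 2 * sin(180) * cos(330) = 0
y = 2 * sin(180) * sin(330) = 0
z = 2 * cos(180) = -2

(0, 0, -2)


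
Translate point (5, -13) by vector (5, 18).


Translation: (x+dx, y+dy) = (5+5, -13+18) = (10, 5)

(10, 5)


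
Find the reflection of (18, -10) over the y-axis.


Reflection across y-axis: (x, y) -> (-x, y)
(18, -10) -> (-18, -10)

(-18, -10)


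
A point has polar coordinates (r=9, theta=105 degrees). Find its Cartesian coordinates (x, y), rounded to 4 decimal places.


x = 9 * cos(105) = -2.3294
y = 9 * sin(105) = 8.6933

(-2.3294, 8.6933)


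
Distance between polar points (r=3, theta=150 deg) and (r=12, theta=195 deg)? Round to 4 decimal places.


d = sqrt(r1^2 + r2^2 - 2*r1*r2*cos(t2-t1))
d = sqrt(3^2 + 12^2 - 2*3*12*cos(195-150)) = 10.1039

10.1039


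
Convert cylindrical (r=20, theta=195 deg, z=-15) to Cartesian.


x = 20 * cos(195) = -19.3185
y = 20 * sin(195) = -5.1764
z = -15

(-19.3185, -5.1764, -15)


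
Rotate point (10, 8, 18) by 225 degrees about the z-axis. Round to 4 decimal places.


x' = 10*cos(225) - 8*sin(225) = -1.4142
y' = 10*sin(225) + 8*cos(225) = -12.7279
z' = 18

(-1.4142, -12.7279, 18)


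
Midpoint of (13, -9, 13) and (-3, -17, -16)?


Midpoint = ((13+-3)/2, (-9+-17)/2, (13+-16)/2) = (5, -13, -1.5)

(5, -13, -1.5)


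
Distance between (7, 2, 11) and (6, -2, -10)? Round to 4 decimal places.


d = sqrt((6-7)^2 + (-2-2)^2 + (-10-11)^2) = 21.4009

21.4009


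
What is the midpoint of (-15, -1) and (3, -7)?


Midpoint = ((-15+3)/2, (-1+-7)/2) = (-6, -4)

(-6, -4)


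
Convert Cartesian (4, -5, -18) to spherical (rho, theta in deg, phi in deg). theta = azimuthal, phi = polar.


rho = sqrt(4^2 + (-5)^2 + (-18)^2) = 19.105
theta = atan2(-5, 4) = 308.6598 deg
phi = acos(-18/19.105) = 160.418 deg

rho = 19.105, theta = 308.6598 deg, phi = 160.418 deg


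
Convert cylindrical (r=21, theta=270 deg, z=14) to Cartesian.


x = 21 * cos(270) = 0
y = 21 * sin(270) = -21
z = 14

(0, -21, 14)


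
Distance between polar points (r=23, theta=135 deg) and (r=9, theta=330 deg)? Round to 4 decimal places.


d = sqrt(r1^2 + r2^2 - 2*r1*r2*cos(t2-t1))
d = sqrt(23^2 + 9^2 - 2*23*9*cos(330-135)) = 31.7788

31.7788


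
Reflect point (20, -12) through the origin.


Reflection through origin: (x, y) -> (-x, -y)
(20, -12) -> (-20, 12)

(-20, 12)


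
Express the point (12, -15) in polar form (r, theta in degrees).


r = sqrt(12^2 + (-15)^2) = 19.2094
theta = atan2(-15, 12) = 308.6598 degrees

r = 19.2094, theta = 308.6598 degrees


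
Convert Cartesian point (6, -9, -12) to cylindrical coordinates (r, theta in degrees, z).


r = sqrt(6^2 + (-9)^2) = 10.8167
theta = atan2(-9, 6) = 303.6901 deg
z = -12

r = 10.8167, theta = 303.6901 deg, z = -12


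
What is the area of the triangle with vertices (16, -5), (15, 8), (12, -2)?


Area = |x1(y2-y3) + x2(y3-y1) + x3(y1-y2)| / 2
= |16*(8--2) + 15*(-2--5) + 12*(-5-8)| / 2
= 24.5

24.5


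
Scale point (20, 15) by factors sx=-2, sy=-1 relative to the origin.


Scaling: (x*sx, y*sy) = (20*-2, 15*-1) = (-40, -15)

(-40, -15)


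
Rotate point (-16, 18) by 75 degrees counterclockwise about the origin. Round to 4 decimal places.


x' = -16*cos(75) - 18*sin(75) = -21.5278
y' = -16*sin(75) + 18*cos(75) = -10.7961

(-21.5278, -10.7961)


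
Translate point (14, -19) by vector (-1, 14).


Translation: (x+dx, y+dy) = (14+-1, -19+14) = (13, -5)

(13, -5)


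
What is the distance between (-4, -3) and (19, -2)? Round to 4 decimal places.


d = sqrt((19--4)^2 + (-2--3)^2) = 23.0217

23.0217


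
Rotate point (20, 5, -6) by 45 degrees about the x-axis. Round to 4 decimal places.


x' = 20
y' = 5*cos(45) - -6*sin(45) = 7.7782
z' = 5*sin(45) + -6*cos(45) = -0.7071

(20, 7.7782, -0.7071)


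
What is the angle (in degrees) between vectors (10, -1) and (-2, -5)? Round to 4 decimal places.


dot = 10*-2 + -1*-5 = -15
|u| = 10.0499, |v| = 5.3852
cos(angle) = -0.2772
angle = 106.0908 degrees

106.0908 degrees


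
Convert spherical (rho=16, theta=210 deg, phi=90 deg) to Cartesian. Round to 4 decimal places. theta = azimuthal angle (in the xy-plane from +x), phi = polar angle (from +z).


x = 16 * sin(90) * cos(210) = -13.8564
y = 16 * sin(90) * sin(210) = -8
z = 16 * cos(90) = 0

(-13.8564, -8, 0)


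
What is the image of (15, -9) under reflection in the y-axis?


Reflection across y-axis: (x, y) -> (-x, y)
(15, -9) -> (-15, -9)

(-15, -9)


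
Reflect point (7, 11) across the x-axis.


Reflection across x-axis: (x, y) -> (x, -y)
(7, 11) -> (7, -11)

(7, -11)


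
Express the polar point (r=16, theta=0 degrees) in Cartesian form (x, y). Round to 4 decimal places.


x = 16 * cos(0) = 16
y = 16 * sin(0) = 0

(16, 0)


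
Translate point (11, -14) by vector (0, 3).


Translation: (x+dx, y+dy) = (11+0, -14+3) = (11, -11)

(11, -11)


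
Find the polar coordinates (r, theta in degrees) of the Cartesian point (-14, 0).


r = sqrt((-14)^2 + 0^2) = 14
theta = atan2(0, -14) = 180 degrees

r = 14, theta = 180 degrees


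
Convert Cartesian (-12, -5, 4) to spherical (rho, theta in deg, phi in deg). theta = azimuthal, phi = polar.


rho = sqrt((-12)^2 + (-5)^2 + 4^2) = 13.6015
theta = atan2(-5, -12) = 202.6199 deg
phi = acos(4/13.6015) = 72.8973 deg

rho = 13.6015, theta = 202.6199 deg, phi = 72.8973 deg


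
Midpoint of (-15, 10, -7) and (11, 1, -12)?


Midpoint = ((-15+11)/2, (10+1)/2, (-7+-12)/2) = (-2, 5.5, -9.5)

(-2, 5.5, -9.5)


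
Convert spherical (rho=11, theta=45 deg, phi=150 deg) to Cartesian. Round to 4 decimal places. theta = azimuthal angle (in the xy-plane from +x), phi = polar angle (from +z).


x = 11 * sin(150) * cos(45) = 3.8891
y = 11 * sin(150) * sin(45) = 3.8891
z = 11 * cos(150) = -9.5263

(3.8891, 3.8891, -9.5263)


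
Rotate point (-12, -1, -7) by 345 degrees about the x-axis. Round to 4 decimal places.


x' = -12
y' = -1*cos(345) - -7*sin(345) = -2.7777
z' = -1*sin(345) + -7*cos(345) = -6.5027

(-12, -2.7777, -6.5027)


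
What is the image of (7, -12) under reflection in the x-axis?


Reflection across x-axis: (x, y) -> (x, -y)
(7, -12) -> (7, 12)

(7, 12)


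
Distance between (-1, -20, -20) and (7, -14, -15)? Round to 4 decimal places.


d = sqrt((7--1)^2 + (-14--20)^2 + (-15--20)^2) = 11.1803

11.1803


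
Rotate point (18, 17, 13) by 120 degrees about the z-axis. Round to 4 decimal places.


x' = 18*cos(120) - 17*sin(120) = -23.7224
y' = 18*sin(120) + 17*cos(120) = 7.0885
z' = 13

(-23.7224, 7.0885, 13)


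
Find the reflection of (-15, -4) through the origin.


Reflection through origin: (x, y) -> (-x, -y)
(-15, -4) -> (15, 4)

(15, 4)


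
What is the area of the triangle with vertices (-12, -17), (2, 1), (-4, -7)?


Area = |x1(y2-y3) + x2(y3-y1) + x3(y1-y2)| / 2
= |-12*(1--7) + 2*(-7--17) + -4*(-17-1)| / 2
= 2

2


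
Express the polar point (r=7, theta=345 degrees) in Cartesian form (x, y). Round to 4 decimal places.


x = 7 * cos(345) = 6.7615
y = 7 * sin(345) = -1.8117

(6.7615, -1.8117)


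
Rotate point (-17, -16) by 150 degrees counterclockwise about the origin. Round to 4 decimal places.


x' = -17*cos(150) - -16*sin(150) = 22.7224
y' = -17*sin(150) + -16*cos(150) = 5.3564

(22.7224, 5.3564)


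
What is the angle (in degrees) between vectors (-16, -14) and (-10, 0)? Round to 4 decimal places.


dot = -16*-10 + -14*0 = 160
|u| = 21.2603, |v| = 10
cos(angle) = 0.7526
angle = 41.1859 degrees

41.1859 degrees


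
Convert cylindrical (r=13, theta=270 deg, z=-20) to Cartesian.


x = 13 * cos(270) = 0
y = 13 * sin(270) = -13
z = -20

(0, -13, -20)


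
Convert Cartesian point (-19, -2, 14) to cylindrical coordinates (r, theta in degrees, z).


r = sqrt((-19)^2 + (-2)^2) = 19.105
theta = atan2(-2, -19) = 186.009 deg
z = 14

r = 19.105, theta = 186.009 deg, z = 14


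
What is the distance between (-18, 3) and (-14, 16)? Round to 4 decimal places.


d = sqrt((-14--18)^2 + (16-3)^2) = 13.6015

13.6015


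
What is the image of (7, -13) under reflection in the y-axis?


Reflection across y-axis: (x, y) -> (-x, y)
(7, -13) -> (-7, -13)

(-7, -13)


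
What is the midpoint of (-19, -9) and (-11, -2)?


Midpoint = ((-19+-11)/2, (-9+-2)/2) = (-15, -5.5)

(-15, -5.5)


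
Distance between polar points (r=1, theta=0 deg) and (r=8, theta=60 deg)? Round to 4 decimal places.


d = sqrt(r1^2 + r2^2 - 2*r1*r2*cos(t2-t1))
d = sqrt(1^2 + 8^2 - 2*1*8*cos(60-0)) = 7.5498

7.5498


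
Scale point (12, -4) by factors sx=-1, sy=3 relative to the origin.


Scaling: (x*sx, y*sy) = (12*-1, -4*3) = (-12, -12)

(-12, -12)


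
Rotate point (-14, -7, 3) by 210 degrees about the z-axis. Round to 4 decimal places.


x' = -14*cos(210) - -7*sin(210) = 8.6244
y' = -14*sin(210) + -7*cos(210) = 13.0622
z' = 3

(8.6244, 13.0622, 3)


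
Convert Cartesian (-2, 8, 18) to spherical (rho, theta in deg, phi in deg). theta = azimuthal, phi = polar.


rho = sqrt((-2)^2 + 8^2 + 18^2) = 19.799
theta = atan2(8, -2) = 104.0362 deg
phi = acos(18/19.799) = 24.6136 deg

rho = 19.799, theta = 104.0362 deg, phi = 24.6136 deg


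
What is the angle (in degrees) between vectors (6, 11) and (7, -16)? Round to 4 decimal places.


dot = 6*7 + 11*-16 = -134
|u| = 12.53, |v| = 17.4642
cos(angle) = -0.6124
angle = 127.7602 degrees

127.7602 degrees


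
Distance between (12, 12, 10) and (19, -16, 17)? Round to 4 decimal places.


d = sqrt((19-12)^2 + (-16-12)^2 + (17-10)^2) = 29.6985

29.6985


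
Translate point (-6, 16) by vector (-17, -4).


Translation: (x+dx, y+dy) = (-6+-17, 16+-4) = (-23, 12)

(-23, 12)


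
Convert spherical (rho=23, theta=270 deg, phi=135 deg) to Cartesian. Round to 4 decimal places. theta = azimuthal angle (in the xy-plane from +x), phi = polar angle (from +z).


x = 23 * sin(135) * cos(270) = 0
y = 23 * sin(135) * sin(270) = -16.2635
z = 23 * cos(135) = -16.2635

(0, -16.2635, -16.2635)
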